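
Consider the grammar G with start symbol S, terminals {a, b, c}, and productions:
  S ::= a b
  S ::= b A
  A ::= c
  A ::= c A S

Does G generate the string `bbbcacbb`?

no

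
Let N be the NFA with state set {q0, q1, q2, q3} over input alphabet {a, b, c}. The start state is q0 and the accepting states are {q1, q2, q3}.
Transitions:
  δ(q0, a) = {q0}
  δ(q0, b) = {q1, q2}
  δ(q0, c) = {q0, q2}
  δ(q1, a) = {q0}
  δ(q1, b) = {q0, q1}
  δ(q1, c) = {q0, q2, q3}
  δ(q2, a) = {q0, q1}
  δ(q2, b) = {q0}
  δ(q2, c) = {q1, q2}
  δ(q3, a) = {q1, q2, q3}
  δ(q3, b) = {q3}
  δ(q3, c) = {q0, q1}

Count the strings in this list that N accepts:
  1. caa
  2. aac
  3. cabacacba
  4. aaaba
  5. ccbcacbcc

caa: rejected
aac: accepted
cabacacba: accepted
aaaba: accepted
ccbcacbcc: accepted

4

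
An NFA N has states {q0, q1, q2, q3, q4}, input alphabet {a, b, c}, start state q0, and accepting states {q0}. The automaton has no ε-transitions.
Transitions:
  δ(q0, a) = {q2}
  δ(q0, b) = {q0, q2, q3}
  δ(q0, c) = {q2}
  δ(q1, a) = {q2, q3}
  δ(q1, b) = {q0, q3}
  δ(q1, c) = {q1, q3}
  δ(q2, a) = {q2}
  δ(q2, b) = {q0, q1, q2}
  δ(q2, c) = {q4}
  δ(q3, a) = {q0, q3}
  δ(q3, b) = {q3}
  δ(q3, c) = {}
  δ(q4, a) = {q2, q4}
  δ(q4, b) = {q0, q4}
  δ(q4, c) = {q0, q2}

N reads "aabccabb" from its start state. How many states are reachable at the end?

5

Start: {q0}
read a: {q2}
read a: {q2}
read b: {q0, q1, q2}
read c: {q1, q2, q3, q4}
read c: {q0, q1, q2, q3, q4}
read a: {q0, q2, q3, q4}
read b: {q0, q1, q2, q3, q4}
read b: {q0, q1, q2, q3, q4}
Final reachable set {q0, q1, q2, q3, q4} has 5 states.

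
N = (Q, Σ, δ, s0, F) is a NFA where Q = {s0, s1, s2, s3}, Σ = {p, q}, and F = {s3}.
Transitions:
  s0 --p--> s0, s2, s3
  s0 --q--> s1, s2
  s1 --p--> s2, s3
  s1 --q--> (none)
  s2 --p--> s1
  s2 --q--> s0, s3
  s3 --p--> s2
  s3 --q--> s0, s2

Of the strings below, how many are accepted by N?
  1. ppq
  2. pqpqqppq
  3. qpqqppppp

3

ppq: accepted
pqpqqppq: accepted
qpqqppppp: accepted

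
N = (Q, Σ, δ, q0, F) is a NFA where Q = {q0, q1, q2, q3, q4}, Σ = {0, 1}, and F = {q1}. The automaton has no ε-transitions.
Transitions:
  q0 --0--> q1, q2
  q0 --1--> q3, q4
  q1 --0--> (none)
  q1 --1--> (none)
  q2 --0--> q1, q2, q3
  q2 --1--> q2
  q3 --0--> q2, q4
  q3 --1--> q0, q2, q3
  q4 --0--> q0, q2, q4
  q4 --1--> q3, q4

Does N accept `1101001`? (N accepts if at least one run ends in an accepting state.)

Start: {q0}
read 1: {q3, q4}
read 1: {q0, q2, q3, q4}
read 0: {q0, q1, q2, q3, q4}
read 1: {q0, q2, q3, q4}
read 0: {q0, q1, q2, q3, q4}
read 0: {q0, q1, q2, q3, q4}
read 1: {q0, q2, q3, q4}
Reachable ∩ accepting = {} — empty.

rejected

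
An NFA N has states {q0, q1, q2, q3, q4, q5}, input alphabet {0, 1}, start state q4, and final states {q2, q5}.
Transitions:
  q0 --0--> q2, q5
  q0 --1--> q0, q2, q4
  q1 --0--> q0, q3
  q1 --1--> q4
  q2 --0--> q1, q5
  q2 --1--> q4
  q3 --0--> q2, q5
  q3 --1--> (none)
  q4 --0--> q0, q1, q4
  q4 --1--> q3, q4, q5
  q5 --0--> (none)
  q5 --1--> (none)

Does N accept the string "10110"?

accepted

Start: {q4}
read 1: {q3, q4, q5}
read 0: {q0, q1, q2, q4, q5}
read 1: {q0, q2, q3, q4, q5}
read 1: {q0, q2, q3, q4, q5}
read 0: {q0, q1, q2, q4, q5}
Reachable ∩ accepting = {q2, q5} — nonempty.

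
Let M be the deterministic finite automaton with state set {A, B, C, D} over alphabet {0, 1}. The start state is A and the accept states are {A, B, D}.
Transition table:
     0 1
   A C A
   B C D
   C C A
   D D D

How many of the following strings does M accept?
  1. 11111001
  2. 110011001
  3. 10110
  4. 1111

3

11111001: accepted
110011001: accepted
10110: rejected
1111: accepted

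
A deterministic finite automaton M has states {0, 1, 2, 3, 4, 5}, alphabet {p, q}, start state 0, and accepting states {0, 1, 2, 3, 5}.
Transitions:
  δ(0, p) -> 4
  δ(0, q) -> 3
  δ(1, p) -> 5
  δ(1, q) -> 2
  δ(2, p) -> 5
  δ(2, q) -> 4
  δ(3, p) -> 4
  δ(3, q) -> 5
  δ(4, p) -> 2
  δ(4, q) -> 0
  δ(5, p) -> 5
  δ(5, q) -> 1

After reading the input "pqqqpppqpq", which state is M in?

1

0 --p--> 4
4 --q--> 0
0 --q--> 3
3 --q--> 5
5 --p--> 5
5 --p--> 5
5 --p--> 5
5 --q--> 1
1 --p--> 5
5 --q--> 1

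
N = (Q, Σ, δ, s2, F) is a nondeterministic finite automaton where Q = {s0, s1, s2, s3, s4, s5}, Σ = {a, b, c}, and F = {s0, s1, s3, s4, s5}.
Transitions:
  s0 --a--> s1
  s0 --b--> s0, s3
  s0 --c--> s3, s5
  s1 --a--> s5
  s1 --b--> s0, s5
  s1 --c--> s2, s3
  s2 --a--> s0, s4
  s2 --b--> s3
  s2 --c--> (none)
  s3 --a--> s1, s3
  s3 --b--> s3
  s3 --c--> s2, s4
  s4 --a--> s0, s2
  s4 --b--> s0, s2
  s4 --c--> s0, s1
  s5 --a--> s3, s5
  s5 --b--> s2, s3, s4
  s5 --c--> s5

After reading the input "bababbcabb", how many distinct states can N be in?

4

Start: {s2}
read b: {s3}
read a: {s1, s3}
read b: {s0, s3, s5}
read a: {s1, s3, s5}
read b: {s0, s2, s3, s4, s5}
read b: {s0, s2, s3, s4}
read c: {s0, s1, s2, s3, s4, s5}
read a: {s0, s1, s2, s3, s4, s5}
read b: {s0, s2, s3, s4, s5}
read b: {s0, s2, s3, s4}
Final reachable set {s0, s2, s3, s4} has 4 states.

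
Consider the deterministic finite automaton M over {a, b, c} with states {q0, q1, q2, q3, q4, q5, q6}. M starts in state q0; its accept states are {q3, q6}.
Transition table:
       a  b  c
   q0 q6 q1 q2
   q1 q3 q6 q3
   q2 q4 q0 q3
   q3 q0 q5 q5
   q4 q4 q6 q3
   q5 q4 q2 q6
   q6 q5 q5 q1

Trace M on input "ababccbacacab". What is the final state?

q0 --a--> q6
q6 --b--> q5
q5 --a--> q4
q4 --b--> q6
q6 --c--> q1
q1 --c--> q3
q3 --b--> q5
q5 --a--> q4
q4 --c--> q3
q3 --a--> q0
q0 --c--> q2
q2 --a--> q4
q4 --b--> q6

q6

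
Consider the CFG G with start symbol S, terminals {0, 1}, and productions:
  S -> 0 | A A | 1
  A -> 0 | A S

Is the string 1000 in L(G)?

no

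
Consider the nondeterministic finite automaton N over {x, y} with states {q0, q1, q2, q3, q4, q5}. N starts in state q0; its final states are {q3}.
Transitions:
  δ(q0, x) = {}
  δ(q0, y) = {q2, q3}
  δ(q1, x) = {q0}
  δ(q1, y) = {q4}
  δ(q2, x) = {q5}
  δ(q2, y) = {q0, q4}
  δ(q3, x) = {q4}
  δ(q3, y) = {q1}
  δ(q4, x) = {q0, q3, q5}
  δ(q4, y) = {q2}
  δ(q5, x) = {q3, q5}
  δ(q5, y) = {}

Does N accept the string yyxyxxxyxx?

Start: {q0}
read y: {q2, q3}
read y: {q0, q1, q4}
read x: {q0, q3, q5}
read y: {q1, q2, q3}
read x: {q0, q4, q5}
read x: {q0, q3, q5}
read x: {q3, q4, q5}
read y: {q1, q2}
read x: {q0, q5}
read x: {q3, q5}
Reachable ∩ accepting = {q3} — nonempty.

accepted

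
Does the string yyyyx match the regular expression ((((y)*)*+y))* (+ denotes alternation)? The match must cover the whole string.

yyyyx cannot be split into zero or more pieces each matching (((y)*)*+y).

no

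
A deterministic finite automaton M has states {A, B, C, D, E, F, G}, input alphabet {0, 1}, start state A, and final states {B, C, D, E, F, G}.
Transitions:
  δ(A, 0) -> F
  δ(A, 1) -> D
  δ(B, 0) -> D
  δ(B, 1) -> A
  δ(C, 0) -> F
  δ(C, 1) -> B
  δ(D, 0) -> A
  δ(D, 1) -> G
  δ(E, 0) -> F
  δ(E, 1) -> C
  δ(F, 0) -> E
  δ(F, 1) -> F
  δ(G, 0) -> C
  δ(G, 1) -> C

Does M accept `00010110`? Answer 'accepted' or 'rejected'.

A --0--> F
F --0--> E
E --0--> F
F --1--> F
F --0--> E
E --1--> C
C --1--> B
B --0--> D
End in state D, which is an accepting state.

accepted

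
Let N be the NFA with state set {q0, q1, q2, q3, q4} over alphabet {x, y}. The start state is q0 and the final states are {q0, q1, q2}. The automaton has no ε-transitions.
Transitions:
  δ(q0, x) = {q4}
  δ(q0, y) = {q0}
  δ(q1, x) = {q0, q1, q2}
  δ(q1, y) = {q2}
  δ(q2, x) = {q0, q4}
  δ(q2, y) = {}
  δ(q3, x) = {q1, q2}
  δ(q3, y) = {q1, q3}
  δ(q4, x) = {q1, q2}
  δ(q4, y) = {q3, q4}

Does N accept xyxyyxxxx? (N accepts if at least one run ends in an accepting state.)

rejected

Start: {q0}
read x: {q4}
read y: {q3, q4}
read x: {q1, q2}
read y: {q2}
read y: {}
The reachable set is empty and stays empty for the remaining 4 symbols.
Reachable ∩ accepting = {} — empty.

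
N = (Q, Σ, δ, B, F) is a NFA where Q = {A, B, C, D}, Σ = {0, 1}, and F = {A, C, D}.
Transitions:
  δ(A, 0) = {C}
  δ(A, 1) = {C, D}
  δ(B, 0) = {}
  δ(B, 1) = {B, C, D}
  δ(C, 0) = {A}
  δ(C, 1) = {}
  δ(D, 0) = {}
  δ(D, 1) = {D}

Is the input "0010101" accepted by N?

rejected

Start: {B}
read 0: {}
The reachable set is empty and stays empty for the remaining 6 symbols.
Reachable ∩ accepting = {} — empty.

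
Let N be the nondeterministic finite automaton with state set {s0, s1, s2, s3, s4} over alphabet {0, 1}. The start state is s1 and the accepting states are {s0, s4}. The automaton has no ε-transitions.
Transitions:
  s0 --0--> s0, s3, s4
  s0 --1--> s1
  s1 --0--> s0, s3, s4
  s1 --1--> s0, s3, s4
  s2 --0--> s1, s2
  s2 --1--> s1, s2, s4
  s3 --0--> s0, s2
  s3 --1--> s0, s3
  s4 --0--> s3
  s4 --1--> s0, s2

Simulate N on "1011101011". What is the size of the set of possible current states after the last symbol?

5

Start: {s1}
read 1: {s0, s3, s4}
read 0: {s0, s2, s3, s4}
read 1: {s0, s1, s2, s3, s4}
read 1: {s0, s1, s2, s3, s4}
read 1: {s0, s1, s2, s3, s4}
read 0: {s0, s1, s2, s3, s4}
read 1: {s0, s1, s2, s3, s4}
read 0: {s0, s1, s2, s3, s4}
read 1: {s0, s1, s2, s3, s4}
read 1: {s0, s1, s2, s3, s4}
Final reachable set {s0, s1, s2, s3, s4} has 5 states.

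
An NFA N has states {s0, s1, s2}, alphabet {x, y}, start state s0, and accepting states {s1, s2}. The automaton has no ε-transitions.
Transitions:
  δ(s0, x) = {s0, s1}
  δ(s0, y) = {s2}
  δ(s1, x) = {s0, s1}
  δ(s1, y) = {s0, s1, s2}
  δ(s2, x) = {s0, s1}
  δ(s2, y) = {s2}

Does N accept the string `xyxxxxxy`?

accepted

Start: {s0}
read x: {s0, s1}
read y: {s0, s1, s2}
read x: {s0, s1}
read x: {s0, s1}
read x: {s0, s1}
read x: {s0, s1}
read x: {s0, s1}
read y: {s0, s1, s2}
Reachable ∩ accepting = {s1, s2} — nonempty.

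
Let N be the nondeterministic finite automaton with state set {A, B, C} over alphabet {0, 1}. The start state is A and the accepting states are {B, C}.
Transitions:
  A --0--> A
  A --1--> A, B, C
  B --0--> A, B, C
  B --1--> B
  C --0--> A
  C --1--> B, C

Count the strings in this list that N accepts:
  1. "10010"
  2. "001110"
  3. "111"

3

"10010": accepted
"001110": accepted
"111": accepted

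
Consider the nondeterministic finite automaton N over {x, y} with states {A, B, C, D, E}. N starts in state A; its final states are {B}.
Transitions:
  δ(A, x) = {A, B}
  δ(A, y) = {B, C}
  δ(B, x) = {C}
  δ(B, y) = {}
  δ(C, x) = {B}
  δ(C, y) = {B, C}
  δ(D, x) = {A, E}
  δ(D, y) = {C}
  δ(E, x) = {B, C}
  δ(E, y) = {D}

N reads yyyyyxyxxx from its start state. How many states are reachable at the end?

Start: {A}
read y: {B, C}
read y: {B, C}
read y: {B, C}
read y: {B, C}
read y: {B, C}
read x: {B, C}
read y: {B, C}
read x: {B, C}
read x: {B, C}
read x: {B, C}
Final reachable set {B, C} has 2 states.

2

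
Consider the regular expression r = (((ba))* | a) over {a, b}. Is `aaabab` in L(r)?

no

Neither ((ba))* nor a matches aaabab.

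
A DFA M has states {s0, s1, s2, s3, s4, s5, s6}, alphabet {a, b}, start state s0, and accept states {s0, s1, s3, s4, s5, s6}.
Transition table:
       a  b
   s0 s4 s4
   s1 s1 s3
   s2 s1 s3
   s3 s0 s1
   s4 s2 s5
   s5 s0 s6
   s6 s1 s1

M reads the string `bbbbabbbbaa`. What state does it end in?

s0 --b--> s4
s4 --b--> s5
s5 --b--> s6
s6 --b--> s1
s1 --a--> s1
s1 --b--> s3
s3 --b--> s1
s1 --b--> s3
s3 --b--> s1
s1 --a--> s1
s1 --a--> s1

s1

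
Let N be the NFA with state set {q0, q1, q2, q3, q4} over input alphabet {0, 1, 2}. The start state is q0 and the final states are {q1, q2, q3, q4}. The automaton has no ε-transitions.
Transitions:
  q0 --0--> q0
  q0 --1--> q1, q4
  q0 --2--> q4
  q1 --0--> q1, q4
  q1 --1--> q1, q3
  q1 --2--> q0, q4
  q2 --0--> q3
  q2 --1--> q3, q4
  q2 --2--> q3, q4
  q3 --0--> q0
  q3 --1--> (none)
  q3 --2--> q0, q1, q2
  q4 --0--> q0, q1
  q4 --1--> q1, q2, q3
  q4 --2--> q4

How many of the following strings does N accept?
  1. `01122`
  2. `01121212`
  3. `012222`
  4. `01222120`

4

`01122`: accepted
`01121212`: accepted
`012222`: accepted
`01222120`: accepted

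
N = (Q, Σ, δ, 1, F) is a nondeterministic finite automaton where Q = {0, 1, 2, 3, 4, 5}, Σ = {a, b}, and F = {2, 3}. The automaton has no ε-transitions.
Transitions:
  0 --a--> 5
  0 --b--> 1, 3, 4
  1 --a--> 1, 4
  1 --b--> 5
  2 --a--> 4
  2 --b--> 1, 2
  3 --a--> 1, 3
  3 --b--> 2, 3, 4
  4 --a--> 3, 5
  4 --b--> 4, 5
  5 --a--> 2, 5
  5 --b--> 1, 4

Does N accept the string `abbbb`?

Start: {1}
read a: {1, 4}
read b: {4, 5}
read b: {1, 4, 5}
read b: {1, 4, 5}
read b: {1, 4, 5}
Reachable ∩ accepting = {} — empty.

rejected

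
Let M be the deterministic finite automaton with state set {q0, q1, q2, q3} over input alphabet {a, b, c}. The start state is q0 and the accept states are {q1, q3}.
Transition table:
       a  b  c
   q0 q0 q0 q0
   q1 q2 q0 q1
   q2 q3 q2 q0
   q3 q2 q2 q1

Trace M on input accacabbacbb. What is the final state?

q0

q0 --a--> q0
q0 --c--> q0
q0 --c--> q0
q0 --a--> q0
q0 --c--> q0
q0 --a--> q0
q0 --b--> q0
q0 --b--> q0
q0 --a--> q0
q0 --c--> q0
q0 --b--> q0
q0 --b--> q0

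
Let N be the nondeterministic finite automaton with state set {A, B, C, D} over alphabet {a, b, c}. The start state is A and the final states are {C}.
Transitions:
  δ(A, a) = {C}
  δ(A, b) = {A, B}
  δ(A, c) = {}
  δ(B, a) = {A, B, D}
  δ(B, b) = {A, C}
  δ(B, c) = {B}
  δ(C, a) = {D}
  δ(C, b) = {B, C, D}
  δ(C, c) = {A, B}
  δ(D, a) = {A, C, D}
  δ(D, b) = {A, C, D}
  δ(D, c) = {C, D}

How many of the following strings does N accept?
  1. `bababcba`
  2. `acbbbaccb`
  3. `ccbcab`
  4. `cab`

`bababcba`: accepted
`acbbbaccb`: accepted
`ccbcab`: rejected
`cab`: rejected

2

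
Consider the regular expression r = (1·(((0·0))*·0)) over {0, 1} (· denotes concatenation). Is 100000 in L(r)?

yes

Split as 1·00000: 1 matches 1 and (((0·0))*·0) matches 00000.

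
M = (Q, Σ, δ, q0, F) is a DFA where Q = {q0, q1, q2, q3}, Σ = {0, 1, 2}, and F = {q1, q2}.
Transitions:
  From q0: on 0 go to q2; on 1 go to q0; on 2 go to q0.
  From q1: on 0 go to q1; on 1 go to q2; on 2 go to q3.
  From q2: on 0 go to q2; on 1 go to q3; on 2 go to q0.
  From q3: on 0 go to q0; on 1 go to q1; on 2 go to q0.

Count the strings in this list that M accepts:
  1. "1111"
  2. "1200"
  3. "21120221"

"1111": rejected
"1200": accepted
"21120221": rejected

1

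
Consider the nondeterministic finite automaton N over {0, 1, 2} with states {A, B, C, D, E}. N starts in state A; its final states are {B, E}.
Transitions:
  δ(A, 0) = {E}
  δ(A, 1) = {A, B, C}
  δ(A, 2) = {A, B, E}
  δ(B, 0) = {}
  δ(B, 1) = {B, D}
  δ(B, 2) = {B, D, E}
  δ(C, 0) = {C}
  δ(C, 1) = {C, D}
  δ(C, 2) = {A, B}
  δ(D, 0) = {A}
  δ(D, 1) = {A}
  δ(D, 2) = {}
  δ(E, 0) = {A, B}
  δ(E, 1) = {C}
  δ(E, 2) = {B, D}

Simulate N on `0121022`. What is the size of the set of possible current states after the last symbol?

Start: {A}
read 0: {E}
read 1: {C}
read 2: {A, B}
read 1: {A, B, C, D}
read 0: {A, C, E}
read 2: {A, B, D, E}
read 2: {A, B, D, E}
Final reachable set {A, B, D, E} has 4 states.

4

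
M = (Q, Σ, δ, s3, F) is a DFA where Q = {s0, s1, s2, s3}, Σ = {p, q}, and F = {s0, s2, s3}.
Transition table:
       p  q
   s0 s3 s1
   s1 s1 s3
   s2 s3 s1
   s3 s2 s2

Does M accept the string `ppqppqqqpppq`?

accepted

s3 --p--> s2
s2 --p--> s3
s3 --q--> s2
s2 --p--> s3
s3 --p--> s2
s2 --q--> s1
s1 --q--> s3
s3 --q--> s2
s2 --p--> s3
s3 --p--> s2
s2 --p--> s3
s3 --q--> s2
End in state s2, which is an accepting state.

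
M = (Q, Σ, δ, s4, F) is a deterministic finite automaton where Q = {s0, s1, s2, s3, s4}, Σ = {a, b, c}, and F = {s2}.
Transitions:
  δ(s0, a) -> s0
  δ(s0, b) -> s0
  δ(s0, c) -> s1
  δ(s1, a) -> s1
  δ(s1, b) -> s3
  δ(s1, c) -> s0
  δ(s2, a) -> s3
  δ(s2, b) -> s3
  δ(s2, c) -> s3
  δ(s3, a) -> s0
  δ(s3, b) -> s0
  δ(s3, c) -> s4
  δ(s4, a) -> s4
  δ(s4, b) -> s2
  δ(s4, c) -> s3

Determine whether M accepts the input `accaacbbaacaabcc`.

s4 --a--> s4
s4 --c--> s3
s3 --c--> s4
s4 --a--> s4
s4 --a--> s4
s4 --c--> s3
s3 --b--> s0
s0 --b--> s0
s0 --a--> s0
s0 --a--> s0
s0 --c--> s1
s1 --a--> s1
s1 --a--> s1
s1 --b--> s3
s3 --c--> s4
s4 --c--> s3
End in state s3, which is not an accepting state.

rejected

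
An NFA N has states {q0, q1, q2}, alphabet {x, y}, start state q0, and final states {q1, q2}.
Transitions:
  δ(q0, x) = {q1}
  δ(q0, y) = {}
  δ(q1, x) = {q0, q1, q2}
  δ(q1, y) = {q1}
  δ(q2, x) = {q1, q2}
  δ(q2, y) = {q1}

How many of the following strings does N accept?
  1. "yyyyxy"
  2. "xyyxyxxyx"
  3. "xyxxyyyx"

"yyyyxy": rejected
"xyyxyxxyx": accepted
"xyxxyyyx": accepted

2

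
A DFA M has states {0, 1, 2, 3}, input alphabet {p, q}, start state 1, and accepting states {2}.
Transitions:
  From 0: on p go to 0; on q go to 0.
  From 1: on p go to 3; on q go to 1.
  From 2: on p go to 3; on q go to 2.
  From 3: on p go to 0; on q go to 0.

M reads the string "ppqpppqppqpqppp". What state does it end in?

1 --p--> 3
3 --p--> 0
0 --q--> 0
0 --p--> 0
0 --p--> 0
0 --p--> 0
0 --q--> 0
0 --p--> 0
0 --p--> 0
0 --q--> 0
0 --p--> 0
0 --q--> 0
0 --p--> 0
0 --p--> 0
0 --p--> 0

0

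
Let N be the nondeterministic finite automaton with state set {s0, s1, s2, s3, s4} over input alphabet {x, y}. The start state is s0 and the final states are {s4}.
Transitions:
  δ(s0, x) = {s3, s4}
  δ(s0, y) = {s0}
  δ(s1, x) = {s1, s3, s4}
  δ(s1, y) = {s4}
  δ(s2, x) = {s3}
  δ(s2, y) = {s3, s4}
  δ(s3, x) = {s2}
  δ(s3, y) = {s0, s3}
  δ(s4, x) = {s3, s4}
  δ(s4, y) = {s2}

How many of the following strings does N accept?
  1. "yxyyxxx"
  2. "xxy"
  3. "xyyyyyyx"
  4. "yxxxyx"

"yxyyxxx": accepted
"xxy": accepted
"xyyyyyyx": accepted
"yxxxyx": accepted

4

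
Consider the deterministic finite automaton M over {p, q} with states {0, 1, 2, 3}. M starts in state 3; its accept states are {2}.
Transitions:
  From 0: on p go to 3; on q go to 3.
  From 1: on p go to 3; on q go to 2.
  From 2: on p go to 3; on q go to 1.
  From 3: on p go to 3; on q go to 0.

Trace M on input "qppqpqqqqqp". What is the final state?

3

3 --q--> 0
0 --p--> 3
3 --p--> 3
3 --q--> 0
0 --p--> 3
3 --q--> 0
0 --q--> 3
3 --q--> 0
0 --q--> 3
3 --q--> 0
0 --p--> 3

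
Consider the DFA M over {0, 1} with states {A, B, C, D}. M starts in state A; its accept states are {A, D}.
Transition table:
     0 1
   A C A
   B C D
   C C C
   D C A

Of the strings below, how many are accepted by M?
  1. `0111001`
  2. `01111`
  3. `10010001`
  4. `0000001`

0

`0111001`: rejected
`01111`: rejected
`10010001`: rejected
`0000001`: rejected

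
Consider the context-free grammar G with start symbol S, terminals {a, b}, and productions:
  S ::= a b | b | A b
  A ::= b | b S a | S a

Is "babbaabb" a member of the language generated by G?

no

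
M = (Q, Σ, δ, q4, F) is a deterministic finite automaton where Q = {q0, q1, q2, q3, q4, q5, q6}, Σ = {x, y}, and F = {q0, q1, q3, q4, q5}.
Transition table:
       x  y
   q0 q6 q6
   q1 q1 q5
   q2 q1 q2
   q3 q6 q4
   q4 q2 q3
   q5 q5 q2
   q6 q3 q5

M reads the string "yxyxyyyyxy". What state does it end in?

q4 --y--> q3
q3 --x--> q6
q6 --y--> q5
q5 --x--> q5
q5 --y--> q2
q2 --y--> q2
q2 --y--> q2
q2 --y--> q2
q2 --x--> q1
q1 --y--> q5

q5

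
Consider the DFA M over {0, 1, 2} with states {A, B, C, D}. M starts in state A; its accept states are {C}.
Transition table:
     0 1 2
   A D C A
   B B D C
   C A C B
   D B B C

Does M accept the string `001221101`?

rejected

A --0--> D
D --0--> B
B --1--> D
D --2--> C
C --2--> B
B --1--> D
D --1--> B
B --0--> B
B --1--> D
End in state D, which is not an accepting state.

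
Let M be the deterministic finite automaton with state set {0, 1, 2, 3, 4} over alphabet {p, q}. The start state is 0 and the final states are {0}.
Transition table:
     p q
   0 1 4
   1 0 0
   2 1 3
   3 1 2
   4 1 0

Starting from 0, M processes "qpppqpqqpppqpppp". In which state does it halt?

0 --q--> 4
4 --p--> 1
1 --p--> 0
0 --p--> 1
1 --q--> 0
0 --p--> 1
1 --q--> 0
0 --q--> 4
4 --p--> 1
1 --p--> 0
0 --p--> 1
1 --q--> 0
0 --p--> 1
1 --p--> 0
0 --p--> 1
1 --p--> 0

0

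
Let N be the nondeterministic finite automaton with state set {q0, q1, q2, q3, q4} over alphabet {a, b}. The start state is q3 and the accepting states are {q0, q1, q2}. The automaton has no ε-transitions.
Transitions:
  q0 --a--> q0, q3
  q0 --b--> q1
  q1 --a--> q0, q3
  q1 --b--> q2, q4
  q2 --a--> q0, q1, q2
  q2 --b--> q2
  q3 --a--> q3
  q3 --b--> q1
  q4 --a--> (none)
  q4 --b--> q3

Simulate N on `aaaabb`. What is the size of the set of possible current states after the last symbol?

2

Start: {q3}
read a: {q3}
read a: {q3}
read a: {q3}
read a: {q3}
read b: {q1}
read b: {q2, q4}
Final reachable set {q2, q4} has 2 states.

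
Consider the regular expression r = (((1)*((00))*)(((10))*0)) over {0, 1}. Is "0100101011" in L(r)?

No split of 0100101011 into u·v has ((1)*((00))*) matching u and (((10))*0) matching v.

no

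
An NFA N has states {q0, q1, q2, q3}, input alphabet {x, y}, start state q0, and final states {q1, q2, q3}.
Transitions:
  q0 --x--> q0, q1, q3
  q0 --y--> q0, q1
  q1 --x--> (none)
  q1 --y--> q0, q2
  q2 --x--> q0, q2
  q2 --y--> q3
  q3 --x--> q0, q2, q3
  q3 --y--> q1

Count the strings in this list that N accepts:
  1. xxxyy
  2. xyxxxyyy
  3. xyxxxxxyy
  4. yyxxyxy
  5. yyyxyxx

5

xxxyy: accepted
xyxxxyyy: accepted
xyxxxxxyy: accepted
yyxxyxy: accepted
yyyxyxx: accepted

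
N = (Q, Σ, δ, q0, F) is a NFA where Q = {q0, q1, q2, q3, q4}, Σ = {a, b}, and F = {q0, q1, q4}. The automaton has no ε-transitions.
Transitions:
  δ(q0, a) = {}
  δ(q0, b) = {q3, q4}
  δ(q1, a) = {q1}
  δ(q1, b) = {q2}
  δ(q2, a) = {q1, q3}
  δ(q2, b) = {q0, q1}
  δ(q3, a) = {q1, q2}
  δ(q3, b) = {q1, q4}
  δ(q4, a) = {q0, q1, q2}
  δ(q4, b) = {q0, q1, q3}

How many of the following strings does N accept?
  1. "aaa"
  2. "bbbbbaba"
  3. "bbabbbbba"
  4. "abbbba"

2

"aaa": rejected
"bbbbbaba": accepted
"bbabbbbba": accepted
"abbbba": rejected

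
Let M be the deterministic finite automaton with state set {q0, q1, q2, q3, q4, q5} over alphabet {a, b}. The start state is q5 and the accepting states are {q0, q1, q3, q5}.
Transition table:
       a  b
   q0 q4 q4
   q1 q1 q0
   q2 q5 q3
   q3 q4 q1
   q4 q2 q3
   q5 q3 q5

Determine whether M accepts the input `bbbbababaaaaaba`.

q5 --b--> q5
q5 --b--> q5
q5 --b--> q5
q5 --b--> q5
q5 --a--> q3
q3 --b--> q1
q1 --a--> q1
q1 --b--> q0
q0 --a--> q4
q4 --a--> q2
q2 --a--> q5
q5 --a--> q3
q3 --a--> q4
q4 --b--> q3
q3 --a--> q4
End in state q4, which is not an accepting state.

rejected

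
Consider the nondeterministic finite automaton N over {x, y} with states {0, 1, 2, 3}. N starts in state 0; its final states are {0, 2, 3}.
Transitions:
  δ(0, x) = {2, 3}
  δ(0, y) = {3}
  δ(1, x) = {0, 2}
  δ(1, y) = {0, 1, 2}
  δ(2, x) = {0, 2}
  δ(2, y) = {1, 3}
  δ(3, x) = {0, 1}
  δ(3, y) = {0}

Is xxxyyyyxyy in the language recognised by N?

Start: {0}
read x: {2, 3}
read x: {0, 1, 2}
read x: {0, 2, 3}
read y: {0, 1, 3}
read y: {0, 1, 2, 3}
read y: {0, 1, 2, 3}
read y: {0, 1, 2, 3}
read x: {0, 1, 2, 3}
read y: {0, 1, 2, 3}
read y: {0, 1, 2, 3}
Reachable ∩ accepting = {0, 2, 3} — nonempty.

accepted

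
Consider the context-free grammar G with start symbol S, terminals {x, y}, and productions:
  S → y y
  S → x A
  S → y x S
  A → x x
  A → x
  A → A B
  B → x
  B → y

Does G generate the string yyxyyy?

no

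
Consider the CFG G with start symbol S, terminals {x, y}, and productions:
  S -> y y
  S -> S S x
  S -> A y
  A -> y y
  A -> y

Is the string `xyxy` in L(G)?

no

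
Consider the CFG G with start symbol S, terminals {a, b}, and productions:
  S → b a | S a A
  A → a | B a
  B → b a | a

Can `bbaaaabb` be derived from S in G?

no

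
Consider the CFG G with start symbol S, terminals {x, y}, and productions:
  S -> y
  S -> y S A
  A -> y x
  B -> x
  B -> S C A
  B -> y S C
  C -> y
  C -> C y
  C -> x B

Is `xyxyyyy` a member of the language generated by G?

no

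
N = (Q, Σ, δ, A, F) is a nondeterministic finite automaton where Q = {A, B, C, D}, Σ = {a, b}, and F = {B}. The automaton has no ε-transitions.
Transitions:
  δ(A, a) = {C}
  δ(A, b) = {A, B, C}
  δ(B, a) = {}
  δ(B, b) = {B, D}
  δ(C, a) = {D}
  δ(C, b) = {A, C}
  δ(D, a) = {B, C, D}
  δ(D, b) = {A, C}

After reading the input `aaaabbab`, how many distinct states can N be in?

4

Start: {A}
read a: {C}
read a: {D}
read a: {B, C, D}
read a: {B, C, D}
read b: {A, B, C, D}
read b: {A, B, C, D}
read a: {B, C, D}
read b: {A, B, C, D}
Final reachable set {A, B, C, D} has 4 states.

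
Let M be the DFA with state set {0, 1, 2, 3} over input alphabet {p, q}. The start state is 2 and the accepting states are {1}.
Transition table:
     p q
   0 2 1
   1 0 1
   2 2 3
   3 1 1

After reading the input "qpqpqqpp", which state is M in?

2 --q--> 3
3 --p--> 1
1 --q--> 1
1 --p--> 0
0 --q--> 1
1 --q--> 1
1 --p--> 0
0 --p--> 2

2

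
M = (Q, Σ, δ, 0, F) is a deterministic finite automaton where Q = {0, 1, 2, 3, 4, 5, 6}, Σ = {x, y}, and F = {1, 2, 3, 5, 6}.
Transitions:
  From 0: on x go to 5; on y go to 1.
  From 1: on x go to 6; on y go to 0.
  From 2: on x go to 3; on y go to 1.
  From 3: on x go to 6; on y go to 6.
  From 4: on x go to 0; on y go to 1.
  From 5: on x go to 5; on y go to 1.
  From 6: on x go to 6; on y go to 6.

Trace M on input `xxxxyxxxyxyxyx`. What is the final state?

6

0 --x--> 5
5 --x--> 5
5 --x--> 5
5 --x--> 5
5 --y--> 1
1 --x--> 6
6 --x--> 6
6 --x--> 6
6 --y--> 6
6 --x--> 6
6 --y--> 6
6 --x--> 6
6 --y--> 6
6 --x--> 6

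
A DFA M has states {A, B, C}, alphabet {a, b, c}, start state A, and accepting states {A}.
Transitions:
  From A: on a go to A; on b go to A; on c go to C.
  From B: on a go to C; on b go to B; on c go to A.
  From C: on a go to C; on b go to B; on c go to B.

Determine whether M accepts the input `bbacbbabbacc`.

A --b--> A
A --b--> A
A --a--> A
A --c--> C
C --b--> B
B --b--> B
B --a--> C
C --b--> B
B --b--> B
B --a--> C
C --c--> B
B --c--> A
End in state A, which is an accepting state.

accepted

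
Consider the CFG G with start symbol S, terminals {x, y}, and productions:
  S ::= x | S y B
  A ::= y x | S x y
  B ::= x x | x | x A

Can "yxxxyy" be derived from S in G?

no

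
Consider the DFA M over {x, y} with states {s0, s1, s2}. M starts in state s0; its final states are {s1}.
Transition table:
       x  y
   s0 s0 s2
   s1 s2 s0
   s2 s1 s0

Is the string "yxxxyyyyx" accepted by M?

s0 --y--> s2
s2 --x--> s1
s1 --x--> s2
s2 --x--> s1
s1 --y--> s0
s0 --y--> s2
s2 --y--> s0
s0 --y--> s2
s2 --x--> s1
End in state s1, which is an accepting state.

accepted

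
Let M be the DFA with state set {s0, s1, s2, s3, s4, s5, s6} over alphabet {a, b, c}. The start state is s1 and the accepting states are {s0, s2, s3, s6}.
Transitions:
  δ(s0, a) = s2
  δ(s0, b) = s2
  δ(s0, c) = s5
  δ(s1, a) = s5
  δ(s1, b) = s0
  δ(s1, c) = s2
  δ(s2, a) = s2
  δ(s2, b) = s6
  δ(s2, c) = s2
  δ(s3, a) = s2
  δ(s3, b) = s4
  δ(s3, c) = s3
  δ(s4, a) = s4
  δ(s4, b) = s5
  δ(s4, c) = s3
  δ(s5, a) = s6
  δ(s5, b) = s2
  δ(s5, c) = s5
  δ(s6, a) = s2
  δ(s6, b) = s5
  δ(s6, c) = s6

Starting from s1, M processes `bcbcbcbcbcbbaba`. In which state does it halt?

s6

s1 --b--> s0
s0 --c--> s5
s5 --b--> s2
s2 --c--> s2
s2 --b--> s6
s6 --c--> s6
s6 --b--> s5
s5 --c--> s5
s5 --b--> s2
s2 --c--> s2
s2 --b--> s6
s6 --b--> s5
s5 --a--> s6
s6 --b--> s5
s5 --a--> s6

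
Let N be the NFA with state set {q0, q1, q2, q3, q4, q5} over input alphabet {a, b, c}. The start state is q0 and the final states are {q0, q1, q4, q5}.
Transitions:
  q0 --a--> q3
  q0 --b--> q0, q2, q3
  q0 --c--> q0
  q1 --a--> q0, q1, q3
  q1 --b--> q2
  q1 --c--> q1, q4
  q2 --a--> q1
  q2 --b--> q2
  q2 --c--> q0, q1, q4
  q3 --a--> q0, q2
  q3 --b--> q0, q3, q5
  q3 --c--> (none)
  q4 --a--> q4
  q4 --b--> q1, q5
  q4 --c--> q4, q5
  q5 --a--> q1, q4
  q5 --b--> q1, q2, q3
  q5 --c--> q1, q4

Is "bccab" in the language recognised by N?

Start: {q0}
read b: {q0, q2, q3}
read c: {q0, q1, q4}
read c: {q0, q1, q4, q5}
read a: {q0, q1, q3, q4}
read b: {q0, q1, q2, q3, q5}
Reachable ∩ accepting = {q0, q1, q5} — nonempty.

accepted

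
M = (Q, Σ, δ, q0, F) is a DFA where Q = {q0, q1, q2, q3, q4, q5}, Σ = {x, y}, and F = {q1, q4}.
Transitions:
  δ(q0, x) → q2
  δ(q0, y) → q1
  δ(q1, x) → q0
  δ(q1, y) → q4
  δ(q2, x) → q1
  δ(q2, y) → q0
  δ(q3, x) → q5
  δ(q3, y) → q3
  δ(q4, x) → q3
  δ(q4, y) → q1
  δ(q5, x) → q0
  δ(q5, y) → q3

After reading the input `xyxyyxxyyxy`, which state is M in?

q1

q0 --x--> q2
q2 --y--> q0
q0 --x--> q2
q2 --y--> q0
q0 --y--> q1
q1 --x--> q0
q0 --x--> q2
q2 --y--> q0
q0 --y--> q1
q1 --x--> q0
q0 --y--> q1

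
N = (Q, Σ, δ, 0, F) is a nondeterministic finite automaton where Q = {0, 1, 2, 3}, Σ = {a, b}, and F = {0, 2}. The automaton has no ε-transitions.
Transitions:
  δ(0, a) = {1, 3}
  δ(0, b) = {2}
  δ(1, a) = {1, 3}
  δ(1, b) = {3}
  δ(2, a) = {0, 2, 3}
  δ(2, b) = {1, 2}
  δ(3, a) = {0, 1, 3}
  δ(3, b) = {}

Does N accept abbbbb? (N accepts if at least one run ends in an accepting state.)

Start: {0}
read a: {1, 3}
read b: {3}
read b: {}
The reachable set is empty and stays empty for the remaining 3 symbols.
Reachable ∩ accepting = {} — empty.

rejected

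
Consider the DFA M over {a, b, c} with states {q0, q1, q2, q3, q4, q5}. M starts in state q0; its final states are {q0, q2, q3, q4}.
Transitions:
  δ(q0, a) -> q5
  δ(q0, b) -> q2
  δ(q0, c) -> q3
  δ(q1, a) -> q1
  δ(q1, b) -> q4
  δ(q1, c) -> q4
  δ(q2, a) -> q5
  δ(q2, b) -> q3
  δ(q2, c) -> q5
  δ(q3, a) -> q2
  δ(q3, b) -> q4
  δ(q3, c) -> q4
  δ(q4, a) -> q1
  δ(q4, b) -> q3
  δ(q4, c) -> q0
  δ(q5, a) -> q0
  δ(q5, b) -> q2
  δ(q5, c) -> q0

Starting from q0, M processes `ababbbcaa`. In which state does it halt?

q0 --a--> q5
q5 --b--> q2
q2 --a--> q5
q5 --b--> q2
q2 --b--> q3
q3 --b--> q4
q4 --c--> q0
q0 --a--> q5
q5 --a--> q0

q0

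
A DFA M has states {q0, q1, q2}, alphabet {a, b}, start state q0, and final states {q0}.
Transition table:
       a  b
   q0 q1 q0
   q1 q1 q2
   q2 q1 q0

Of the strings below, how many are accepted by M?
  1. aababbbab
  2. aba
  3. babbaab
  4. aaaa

0

aababbbab: rejected
aba: rejected
babbaab: rejected
aaaa: rejected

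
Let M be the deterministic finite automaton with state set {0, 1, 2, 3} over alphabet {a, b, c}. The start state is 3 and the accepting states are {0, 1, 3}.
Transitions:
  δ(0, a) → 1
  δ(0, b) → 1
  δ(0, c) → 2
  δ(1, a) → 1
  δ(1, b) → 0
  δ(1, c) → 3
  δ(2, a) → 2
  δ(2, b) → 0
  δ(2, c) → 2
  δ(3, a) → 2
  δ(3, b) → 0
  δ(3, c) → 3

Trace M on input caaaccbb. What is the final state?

3 --c--> 3
3 --a--> 2
2 --a--> 2
2 --a--> 2
2 --c--> 2
2 --c--> 2
2 --b--> 0
0 --b--> 1

1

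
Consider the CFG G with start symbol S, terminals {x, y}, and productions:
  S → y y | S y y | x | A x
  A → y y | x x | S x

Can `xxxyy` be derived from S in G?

S ⇒ Syy ⇒ Axyy ⇒ xxxyy

yes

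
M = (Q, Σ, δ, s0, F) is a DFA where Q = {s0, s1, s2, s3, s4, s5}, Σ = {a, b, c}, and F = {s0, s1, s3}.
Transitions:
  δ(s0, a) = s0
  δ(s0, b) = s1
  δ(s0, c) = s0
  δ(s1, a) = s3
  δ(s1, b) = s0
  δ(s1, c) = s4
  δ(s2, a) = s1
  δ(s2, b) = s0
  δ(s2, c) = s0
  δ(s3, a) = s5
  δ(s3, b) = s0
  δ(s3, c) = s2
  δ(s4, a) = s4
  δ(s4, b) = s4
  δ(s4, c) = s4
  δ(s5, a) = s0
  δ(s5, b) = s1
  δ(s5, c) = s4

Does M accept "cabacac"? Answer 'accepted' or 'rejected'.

s0 --c--> s0
s0 --a--> s0
s0 --b--> s1
s1 --a--> s3
s3 --c--> s2
s2 --a--> s1
s1 --c--> s4
End in state s4, which is not an accepting state.

rejected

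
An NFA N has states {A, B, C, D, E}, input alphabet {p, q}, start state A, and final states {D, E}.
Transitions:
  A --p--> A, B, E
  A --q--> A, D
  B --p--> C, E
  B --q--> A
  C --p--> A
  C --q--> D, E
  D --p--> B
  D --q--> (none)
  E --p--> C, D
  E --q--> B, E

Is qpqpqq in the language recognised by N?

accepted

Start: {A}
read q: {A, D}
read p: {A, B, E}
read q: {A, B, D, E}
read p: {A, B, C, D, E}
read q: {A, B, D, E}
read q: {A, B, D, E}
Reachable ∩ accepting = {D, E} — nonempty.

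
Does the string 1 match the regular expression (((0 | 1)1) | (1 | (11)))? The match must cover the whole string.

yes

The right alternative (1|(11)) matches 1.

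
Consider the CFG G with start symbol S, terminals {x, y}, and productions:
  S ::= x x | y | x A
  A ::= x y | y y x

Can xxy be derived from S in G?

yes

S ⇒ xA ⇒ xxy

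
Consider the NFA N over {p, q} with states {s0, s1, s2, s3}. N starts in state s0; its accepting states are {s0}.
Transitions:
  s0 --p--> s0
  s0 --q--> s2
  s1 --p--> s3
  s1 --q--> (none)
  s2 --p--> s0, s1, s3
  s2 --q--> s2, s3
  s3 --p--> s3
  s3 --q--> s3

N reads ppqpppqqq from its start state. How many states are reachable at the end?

2

Start: {s0}
read p: {s0}
read p: {s0}
read q: {s2}
read p: {s0, s1, s3}
read p: {s0, s3}
read p: {s0, s3}
read q: {s2, s3}
read q: {s2, s3}
read q: {s2, s3}
Final reachable set {s2, s3} has 2 states.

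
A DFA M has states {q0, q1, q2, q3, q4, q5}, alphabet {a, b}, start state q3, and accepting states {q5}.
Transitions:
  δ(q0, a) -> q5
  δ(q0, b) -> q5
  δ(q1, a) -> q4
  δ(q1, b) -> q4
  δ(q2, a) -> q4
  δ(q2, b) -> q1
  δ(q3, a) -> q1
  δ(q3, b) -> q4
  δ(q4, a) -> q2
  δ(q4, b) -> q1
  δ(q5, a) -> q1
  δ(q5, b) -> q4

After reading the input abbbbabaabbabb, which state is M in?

q3 --a--> q1
q1 --b--> q4
q4 --b--> q1
q1 --b--> q4
q4 --b--> q1
q1 --a--> q4
q4 --b--> q1
q1 --a--> q4
q4 --a--> q2
q2 --b--> q1
q1 --b--> q4
q4 --a--> q2
q2 --b--> q1
q1 --b--> q4

q4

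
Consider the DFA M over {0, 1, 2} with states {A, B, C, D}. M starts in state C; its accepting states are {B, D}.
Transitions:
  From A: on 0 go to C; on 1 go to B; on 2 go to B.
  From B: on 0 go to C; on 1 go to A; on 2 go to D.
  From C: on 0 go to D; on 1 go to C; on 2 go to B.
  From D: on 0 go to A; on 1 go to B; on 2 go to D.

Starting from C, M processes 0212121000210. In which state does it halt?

C

C --0--> D
D --2--> D
D --1--> B
B --2--> D
D --1--> B
B --2--> D
D --1--> B
B --0--> C
C --0--> D
D --0--> A
A --2--> B
B --1--> A
A --0--> C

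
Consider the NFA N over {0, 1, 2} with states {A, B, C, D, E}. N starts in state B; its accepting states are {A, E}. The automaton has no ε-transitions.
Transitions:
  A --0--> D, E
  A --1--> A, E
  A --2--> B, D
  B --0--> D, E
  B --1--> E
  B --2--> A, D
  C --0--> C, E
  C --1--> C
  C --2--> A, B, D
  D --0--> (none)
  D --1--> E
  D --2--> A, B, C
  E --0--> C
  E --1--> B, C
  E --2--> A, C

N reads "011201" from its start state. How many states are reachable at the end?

3

Start: {B}
read 0: {D, E}
read 1: {B, C, E}
read 1: {B, C, E}
read 2: {A, B, C, D}
read 0: {C, D, E}
read 1: {B, C, E}
Final reachable set {B, C, E} has 3 states.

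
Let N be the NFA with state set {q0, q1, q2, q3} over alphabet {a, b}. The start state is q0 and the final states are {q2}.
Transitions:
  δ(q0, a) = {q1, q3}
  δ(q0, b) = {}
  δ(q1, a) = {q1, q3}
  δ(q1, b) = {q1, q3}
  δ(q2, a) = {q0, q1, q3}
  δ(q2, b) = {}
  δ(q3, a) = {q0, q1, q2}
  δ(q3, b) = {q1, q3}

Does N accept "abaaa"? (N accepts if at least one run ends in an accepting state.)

Start: {q0}
read a: {q1, q3}
read b: {q1, q3}
read a: {q0, q1, q2, q3}
read a: {q0, q1, q2, q3}
read a: {q0, q1, q2, q3}
Reachable ∩ accepting = {q2} — nonempty.

accepted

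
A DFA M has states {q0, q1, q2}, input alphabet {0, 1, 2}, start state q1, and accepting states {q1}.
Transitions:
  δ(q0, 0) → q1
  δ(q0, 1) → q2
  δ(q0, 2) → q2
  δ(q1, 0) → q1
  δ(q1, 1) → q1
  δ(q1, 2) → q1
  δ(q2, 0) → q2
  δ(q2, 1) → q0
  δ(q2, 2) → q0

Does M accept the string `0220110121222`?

q1 --0--> q1
q1 --2--> q1
q1 --2--> q1
q1 --0--> q1
q1 --1--> q1
q1 --1--> q1
q1 --0--> q1
q1 --1--> q1
q1 --2--> q1
q1 --1--> q1
q1 --2--> q1
q1 --2--> q1
q1 --2--> q1
End in state q1, which is an accepting state.

accepted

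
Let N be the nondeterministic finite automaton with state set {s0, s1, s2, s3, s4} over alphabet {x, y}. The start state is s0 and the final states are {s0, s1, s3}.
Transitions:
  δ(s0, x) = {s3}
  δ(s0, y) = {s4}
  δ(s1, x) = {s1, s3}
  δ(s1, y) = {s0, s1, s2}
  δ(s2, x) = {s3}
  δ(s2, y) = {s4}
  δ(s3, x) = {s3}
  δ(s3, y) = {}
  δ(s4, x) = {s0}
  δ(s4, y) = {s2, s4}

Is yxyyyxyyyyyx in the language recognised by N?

accepted

Start: {s0}
read y: {s4}
read x: {s0}
read y: {s4}
read y: {s2, s4}
read y: {s2, s4}
read x: {s0, s3}
read y: {s4}
read y: {s2, s4}
read y: {s2, s4}
read y: {s2, s4}
read y: {s2, s4}
read x: {s0, s3}
Reachable ∩ accepting = {s0, s3} — nonempty.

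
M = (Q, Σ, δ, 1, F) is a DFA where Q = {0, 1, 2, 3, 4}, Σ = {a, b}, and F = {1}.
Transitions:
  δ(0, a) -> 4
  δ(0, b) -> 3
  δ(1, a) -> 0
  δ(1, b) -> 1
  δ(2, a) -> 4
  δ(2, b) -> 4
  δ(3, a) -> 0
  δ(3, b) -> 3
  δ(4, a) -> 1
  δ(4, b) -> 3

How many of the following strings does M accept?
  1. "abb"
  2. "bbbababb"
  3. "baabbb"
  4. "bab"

"abb": rejected
"bbbababb": rejected
"baabbb": rejected
"bab": rejected

0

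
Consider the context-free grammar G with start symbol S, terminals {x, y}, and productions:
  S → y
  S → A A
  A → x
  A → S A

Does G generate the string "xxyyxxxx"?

yes

S ⇒ AA ⇒ xA ⇒ xSA ⇒ xAAA ⇒ xSAAA ⇒ xAAAAA ⇒ xxAAAA ⇒ xxSAAAA ⇒ xxyAAAA ⇒ xxySAAAA ⇒ xxyyAAAA ⇒ xxyyxAAA ⇒ xxyyxxAA ⇒ xxyyxxxA ⇒ xxyyxxxx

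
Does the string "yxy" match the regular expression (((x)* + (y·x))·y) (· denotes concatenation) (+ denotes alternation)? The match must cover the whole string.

yes

Split as yx·y: ((x)*+(y·x)) matches yx and y matches y.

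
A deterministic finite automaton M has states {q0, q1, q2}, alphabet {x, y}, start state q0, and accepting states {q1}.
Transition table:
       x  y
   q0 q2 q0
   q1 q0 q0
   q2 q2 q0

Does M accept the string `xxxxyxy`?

rejected

q0 --x--> q2
q2 --x--> q2
q2 --x--> q2
q2 --x--> q2
q2 --y--> q0
q0 --x--> q2
q2 --y--> q0
End in state q0, which is not an accepting state.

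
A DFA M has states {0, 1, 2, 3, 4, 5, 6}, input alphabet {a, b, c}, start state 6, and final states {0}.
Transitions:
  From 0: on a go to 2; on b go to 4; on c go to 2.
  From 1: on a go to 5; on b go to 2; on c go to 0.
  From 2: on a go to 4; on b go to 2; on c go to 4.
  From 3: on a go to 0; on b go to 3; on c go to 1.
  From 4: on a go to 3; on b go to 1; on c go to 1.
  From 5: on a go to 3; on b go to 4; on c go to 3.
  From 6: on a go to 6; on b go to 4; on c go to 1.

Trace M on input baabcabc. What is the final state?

6 --b--> 4
4 --a--> 3
3 --a--> 0
0 --b--> 4
4 --c--> 1
1 --a--> 5
5 --b--> 4
4 --c--> 1

1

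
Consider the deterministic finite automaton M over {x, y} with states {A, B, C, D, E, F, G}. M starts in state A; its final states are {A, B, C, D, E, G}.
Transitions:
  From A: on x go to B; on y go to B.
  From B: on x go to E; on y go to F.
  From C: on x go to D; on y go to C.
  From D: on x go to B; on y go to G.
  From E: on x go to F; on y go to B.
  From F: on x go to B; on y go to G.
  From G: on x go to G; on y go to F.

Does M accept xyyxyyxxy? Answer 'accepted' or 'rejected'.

rejected

A --x--> B
B --y--> F
F --y--> G
G --x--> G
G --y--> F
F --y--> G
G --x--> G
G --x--> G
G --y--> F
End in state F, which is not an accepting state.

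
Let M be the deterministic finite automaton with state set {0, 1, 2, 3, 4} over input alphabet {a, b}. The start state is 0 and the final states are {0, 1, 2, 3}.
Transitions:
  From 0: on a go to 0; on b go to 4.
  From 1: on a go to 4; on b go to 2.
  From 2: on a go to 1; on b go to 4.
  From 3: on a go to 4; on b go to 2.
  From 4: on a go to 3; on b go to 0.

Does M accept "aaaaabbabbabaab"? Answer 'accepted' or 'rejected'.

0 --a--> 0
0 --a--> 0
0 --a--> 0
0 --a--> 0
0 --a--> 0
0 --b--> 4
4 --b--> 0
0 --a--> 0
0 --b--> 4
4 --b--> 0
0 --a--> 0
0 --b--> 4
4 --a--> 3
3 --a--> 4
4 --b--> 0
End in state 0, which is an accepting state.

accepted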